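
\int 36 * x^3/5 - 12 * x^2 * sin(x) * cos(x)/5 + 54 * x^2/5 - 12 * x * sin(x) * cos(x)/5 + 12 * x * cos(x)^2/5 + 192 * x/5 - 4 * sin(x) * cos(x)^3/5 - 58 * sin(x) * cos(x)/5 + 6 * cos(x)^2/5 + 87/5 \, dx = 9*x^2 + 9*x + (3*x^2 + 3*x + cos(x)^2 + 7)^2/5 + 3*cos(x)^2 + C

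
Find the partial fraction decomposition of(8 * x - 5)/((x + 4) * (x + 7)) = 61/(3*(x + 7)) - 37/(3*(x + 4))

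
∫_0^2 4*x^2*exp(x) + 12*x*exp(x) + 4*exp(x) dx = 24*exp(2)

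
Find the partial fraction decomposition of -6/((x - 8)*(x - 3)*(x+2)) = -3/(25*(x + 2)) + 6/(25*(x - 3)) - 3/(25*(x - 8))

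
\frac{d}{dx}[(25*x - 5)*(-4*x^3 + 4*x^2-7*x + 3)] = -400*x^3 + 360*x^2 - 390*x + 110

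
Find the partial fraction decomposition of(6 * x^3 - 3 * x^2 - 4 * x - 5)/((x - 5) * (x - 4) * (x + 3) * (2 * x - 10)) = 13/(64*(x + 3)) + 45/(2*(x - 4)) - 1261/(64*(x - 5)) + 325/(8*(x - 5)^2)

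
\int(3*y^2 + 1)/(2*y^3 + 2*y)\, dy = log(y^3 + y)/2 + C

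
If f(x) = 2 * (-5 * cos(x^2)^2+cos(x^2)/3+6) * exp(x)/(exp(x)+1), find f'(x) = (-4*x*exp(x)*sin(x^2) + 60*x*exp(x)*sin(2*x^2) - 4*x*sin(x^2) + 60*x*sin(2*x^2) + 2*cos(x^2) - 15*cos(2*x^2) + 21)*exp(x)/(3*exp(2*x) + 6*exp(x) + 3)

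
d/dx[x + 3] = 1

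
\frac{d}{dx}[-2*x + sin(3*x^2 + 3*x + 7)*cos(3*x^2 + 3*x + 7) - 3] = -6*x*sin(3*x^2 + 3*x + 7)^2 + 6*x*cos(3*x^2 + 3*x + 7)^2 - 3*sin(3*x^2 + 3*x + 7)^2 + 3*cos(3*x^2 + 3*x + 7)^2 - 2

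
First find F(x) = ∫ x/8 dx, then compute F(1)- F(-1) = 0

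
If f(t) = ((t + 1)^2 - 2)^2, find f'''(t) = 24*t + 24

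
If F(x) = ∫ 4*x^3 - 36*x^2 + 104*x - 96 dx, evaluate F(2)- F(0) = -64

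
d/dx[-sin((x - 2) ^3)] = -3*(x - 2)^2*cos(x^3 - 6*x^2 + 12*x - 8)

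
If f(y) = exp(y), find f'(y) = exp(y)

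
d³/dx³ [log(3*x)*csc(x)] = (x^3*log(x)*cos(x)/sin(x) - 6*x^3*log(x)*cos(x)/sin(x)^3 + x^3*log(3)*cos(x)/sin(x) - 6*x^3*log(3)*cos(x)/sin(x)^3 - 3*x^2 + 6*x^2/sin(x)^2 + 3*x*cos(x)/sin(x) + 2)/(x^3*sin(x))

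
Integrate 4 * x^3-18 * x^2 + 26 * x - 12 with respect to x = x^4 - 6*x^3 + 13*x^2 - 12*x + C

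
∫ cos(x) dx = sin(x) + C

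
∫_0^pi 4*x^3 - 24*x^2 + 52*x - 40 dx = -25 + (1 + (-2 + pi)^2)^2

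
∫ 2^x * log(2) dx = 2^x + C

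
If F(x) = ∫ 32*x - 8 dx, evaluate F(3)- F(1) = 112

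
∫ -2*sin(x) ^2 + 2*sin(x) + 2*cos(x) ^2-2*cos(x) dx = (sqrt(2)*sin(x + pi/4) - 1)^2 + C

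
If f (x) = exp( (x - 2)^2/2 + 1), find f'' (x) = x^2*exp(x^2/2 - 2*x + 3) - 4*x*exp(x^2/2 - 2*x + 3) + 5*exp(x^2/2 - 2*x + 3)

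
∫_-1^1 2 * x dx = 0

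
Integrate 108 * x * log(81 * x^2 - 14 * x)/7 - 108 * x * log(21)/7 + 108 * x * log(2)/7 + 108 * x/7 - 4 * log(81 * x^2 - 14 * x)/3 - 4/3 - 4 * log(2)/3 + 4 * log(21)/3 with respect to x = 2*x*(81*x - 14)*log(2*x*(81*x - 14)/21)/21 + C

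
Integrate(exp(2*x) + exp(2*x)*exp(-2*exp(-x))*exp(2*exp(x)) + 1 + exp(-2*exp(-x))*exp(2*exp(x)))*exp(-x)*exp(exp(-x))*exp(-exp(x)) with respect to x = 2*sinh(2*sinh(x)) + C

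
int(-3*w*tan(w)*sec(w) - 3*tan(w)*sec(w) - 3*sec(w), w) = (-3*w - 3)*sec(w) + C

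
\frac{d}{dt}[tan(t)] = cos(t)^(-2)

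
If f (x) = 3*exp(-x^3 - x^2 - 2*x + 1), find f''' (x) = (-81*x^6 - 162*x^5 - 270*x^4 - 78*x^3 - 18*x^2 + 72*x - 6)*exp(-x^3 - x^2 - 2*x + 1)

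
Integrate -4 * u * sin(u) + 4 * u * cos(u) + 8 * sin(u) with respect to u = 4*sqrt(2)*(u - 1)*sin(u + pi/4) + C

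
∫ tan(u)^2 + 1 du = tan(u) + C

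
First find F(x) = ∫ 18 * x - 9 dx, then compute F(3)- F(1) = 54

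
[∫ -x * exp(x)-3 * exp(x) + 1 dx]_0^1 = 3 - 3*E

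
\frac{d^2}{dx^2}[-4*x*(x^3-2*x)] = 16 - 48*x^2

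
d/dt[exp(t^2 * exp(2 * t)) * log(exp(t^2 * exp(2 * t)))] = 2*t^4*exp(2*t)*exp(t^2*exp(2*t) + 2*t) + 2*t^3*exp(2*t)*exp(t^2*exp(2*t) + 2*t) + 2*t^2*exp(t^2*exp(2*t) + 2*t) + 2*t*exp(t^2*exp(2*t) + 2*t)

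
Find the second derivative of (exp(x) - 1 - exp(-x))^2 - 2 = (4*exp(4*x) - 2*exp(3*x) + 2*exp(x) + 4)*exp(-2*x)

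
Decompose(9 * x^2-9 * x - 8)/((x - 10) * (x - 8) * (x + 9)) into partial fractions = 802/(323*(x + 9)) - 248/(17*(x - 8)) + 401/(19*(x - 10))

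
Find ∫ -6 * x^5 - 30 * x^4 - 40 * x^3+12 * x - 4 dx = -x^6 - 6*x^5 - 10*x^4 + 6*x^2 - 4*x + C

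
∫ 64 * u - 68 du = 32*u^2 - 68*u + C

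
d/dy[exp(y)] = exp(y)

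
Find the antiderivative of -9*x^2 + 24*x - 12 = -3*x^3 + 12*x^2 - 12*x + C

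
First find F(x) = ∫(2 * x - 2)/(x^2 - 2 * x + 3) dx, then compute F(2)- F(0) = 0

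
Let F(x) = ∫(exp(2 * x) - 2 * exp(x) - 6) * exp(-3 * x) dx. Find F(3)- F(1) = -3*exp(-3) - exp(-2) + 2*exp(-9) + exp(-6) + exp(-1)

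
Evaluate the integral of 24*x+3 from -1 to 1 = 6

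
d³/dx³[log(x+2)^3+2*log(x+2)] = (6*log(x + 2)^2 - 18*log(x + 2) + 10)/(x^3 + 6*x^2 + 12*x + 8)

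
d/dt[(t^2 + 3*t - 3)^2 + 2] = 4*t^3 + 18*t^2 + 6*t - 18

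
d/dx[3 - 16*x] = -16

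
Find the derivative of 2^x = 2^x*log(2)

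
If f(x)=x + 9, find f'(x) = 1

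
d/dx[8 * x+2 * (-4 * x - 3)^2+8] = 64*x + 56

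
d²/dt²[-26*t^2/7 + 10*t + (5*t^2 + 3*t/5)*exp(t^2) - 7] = 20*t^4*exp(t^2) + 12*t^3*exp(t^2)/5 + 50*t^2*exp(t^2) + 18*t*exp(t^2)/5 + 10*exp(t^2) - 52/7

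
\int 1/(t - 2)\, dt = log(2*t - 4) + C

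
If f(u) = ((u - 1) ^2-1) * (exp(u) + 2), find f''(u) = u^2*exp(u) + 2*u*exp(u) - 2*exp(u) + 4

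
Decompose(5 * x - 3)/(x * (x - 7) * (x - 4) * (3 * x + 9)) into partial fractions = 1/(35*(x + 3)) - 17/(252*(x - 4)) + 16/(315*(x - 7)) - 1/(84*x)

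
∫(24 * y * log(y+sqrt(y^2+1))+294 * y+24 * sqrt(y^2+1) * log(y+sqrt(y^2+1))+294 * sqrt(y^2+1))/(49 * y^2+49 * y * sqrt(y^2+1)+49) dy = 6*(2*log(y + sqrt(y^2 + 1)) + 49)*log(y + sqrt(y^2 + 1))/49 + C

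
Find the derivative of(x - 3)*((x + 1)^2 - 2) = 3*x^2 - 2*x - 7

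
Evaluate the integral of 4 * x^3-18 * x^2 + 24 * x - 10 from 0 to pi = -3 + (-3 + pi)*(-1 + pi)^3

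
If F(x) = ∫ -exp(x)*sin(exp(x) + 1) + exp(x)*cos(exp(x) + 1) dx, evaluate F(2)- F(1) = sqrt(2)*(sin(pi/4 + 1 + exp(2)) - sin(pi/4 + 1 + E))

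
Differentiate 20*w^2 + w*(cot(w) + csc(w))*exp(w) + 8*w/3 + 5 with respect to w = w*exp(w)/tan(w) - sqrt(2)*w*exp(w)*cos(w + pi/4)/sin(w)^2 - w*exp(w)/sin(w)^2 + 40*w + exp(w)/tan(w) + exp(w)/sin(w) + 8/3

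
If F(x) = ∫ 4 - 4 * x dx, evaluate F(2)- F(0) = 0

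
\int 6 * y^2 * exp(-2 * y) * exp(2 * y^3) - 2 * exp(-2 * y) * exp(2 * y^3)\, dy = exp(2*y*(y^2 - 1)) + C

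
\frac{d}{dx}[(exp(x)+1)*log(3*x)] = (x*exp(x)*log(x) + x*exp(x)*log(3) + exp(x) + 1)/x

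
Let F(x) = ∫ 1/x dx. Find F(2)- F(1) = log(2)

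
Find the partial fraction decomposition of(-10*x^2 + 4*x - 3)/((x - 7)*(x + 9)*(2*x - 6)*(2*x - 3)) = -26/(231*(2*x - 3)) + 283/(2688*(x + 9)) + 9/(32*(x - 3)) - 465/(1408*(x - 7))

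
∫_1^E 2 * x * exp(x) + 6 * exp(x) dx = -6*E + 2*(2 + E)*exp(E)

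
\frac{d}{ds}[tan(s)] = cos(s)^(-2)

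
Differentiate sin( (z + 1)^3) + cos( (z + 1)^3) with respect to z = -3*z^2*sin(z^3 + 3*z^2 + 3*z + 1) + 3*z^2*cos(z^3 + 3*z^2 + 3*z + 1) - 6*z*sin(z^3 + 3*z^2 + 3*z + 1) + 6*z*cos(z^3 + 3*z^2 + 3*z + 1) - 3*sin(z^3 + 3*z^2 + 3*z + 1) + 3*cos(z^3 + 3*z^2 + 3*z + 1)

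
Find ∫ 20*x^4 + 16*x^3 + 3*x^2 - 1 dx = 4*x^5 + 4*x^4 + x^3 - x + C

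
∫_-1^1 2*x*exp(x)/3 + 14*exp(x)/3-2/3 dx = -4/3 - 10*exp(-1)/3 + 14*E/3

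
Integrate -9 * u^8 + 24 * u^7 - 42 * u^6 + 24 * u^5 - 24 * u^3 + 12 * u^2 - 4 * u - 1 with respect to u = -u^9 + 3*u^8 - 6*u^7 + 4*u^6 - 6*u^4 + 4*u^3 - 2*u^2 - u + C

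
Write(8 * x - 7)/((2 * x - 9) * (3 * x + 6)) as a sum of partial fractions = 58/(39*(2*x - 9)) + 23/(39*(x + 2))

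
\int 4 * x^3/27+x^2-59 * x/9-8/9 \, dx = x^4/27 + x^3/3 - 59*x^2/18 - 8*x/9 + C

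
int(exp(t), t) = exp(t) + C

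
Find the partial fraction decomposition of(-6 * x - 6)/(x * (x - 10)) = -33/(5*(x - 10)) + 3/(5*x)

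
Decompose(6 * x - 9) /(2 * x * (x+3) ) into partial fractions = 9/(2*(x + 3)) - 3/(2*x)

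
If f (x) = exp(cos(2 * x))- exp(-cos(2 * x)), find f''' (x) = (-8*exp(2*cos(2*x))*sin(2*x)^3 + 24*exp(2*cos(2*x))*sin(2*x)*cos(2*x) + 8*exp(2*cos(2*x))*sin(2*x) - 8*sin(2*x)^3 - 24*sin(2*x)*cos(2*x) + 8*sin(2*x))*exp(-cos(2*x))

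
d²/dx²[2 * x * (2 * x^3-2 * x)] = 48*x^2 - 8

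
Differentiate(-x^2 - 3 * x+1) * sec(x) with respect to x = (-x^2*sin(x)/cos(x) - 3*x*sin(x)/cos(x) - 2*x + sin(x)/cos(x) - 3)/cos(x)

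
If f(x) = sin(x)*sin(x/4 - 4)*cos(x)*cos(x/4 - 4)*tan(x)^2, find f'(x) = (-14*sin(x/2 + 8) + 18*sin(3*x/2 - 8) + 13*sin(5*x/2 + 8) - 11*sin(7*x/2 - 8) + 3*sin(9*x/2 + 8) - 5*sin(11*x/2 - 8))/(32*(3*cos(x) + cos(3*x)))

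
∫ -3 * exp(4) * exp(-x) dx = 3*exp(4 - x) + C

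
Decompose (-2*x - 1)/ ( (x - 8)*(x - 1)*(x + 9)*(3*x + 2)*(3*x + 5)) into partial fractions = -21/(5104*(3*x + 5)) + 3/(3250*(3*x + 2)) + 1/(5500*(x + 9)) + 3/(2800*(x - 1)) - 1/(5278*(x - 8))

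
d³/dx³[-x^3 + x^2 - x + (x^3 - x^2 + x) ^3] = 504*x^6 - 1008*x^5 + 1260*x^4 - 840*x^3 + 360*x^2 - 72*x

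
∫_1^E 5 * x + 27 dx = -99/2 + (4 + 5*E)*(E/2 + 5)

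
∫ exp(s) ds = exp(s) + C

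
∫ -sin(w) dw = cos(w) + C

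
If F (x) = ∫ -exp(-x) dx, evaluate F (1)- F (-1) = -E + exp(-1)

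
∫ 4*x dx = 2*x^2 + C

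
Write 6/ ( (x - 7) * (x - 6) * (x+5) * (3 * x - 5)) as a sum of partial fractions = 81/(2080*(3*x - 5)) - 1/(440*(x + 5)) - 6/(143*(x - 6)) + 1/(32*(x - 7))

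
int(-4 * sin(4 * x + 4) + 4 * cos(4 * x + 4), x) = sin(4*x + 4) + cos(4*x + 4) + C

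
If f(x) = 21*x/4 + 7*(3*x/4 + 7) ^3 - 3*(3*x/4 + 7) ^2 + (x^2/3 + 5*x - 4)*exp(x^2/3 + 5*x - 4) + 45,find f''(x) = 4*x^4*exp(x^2/3 + 5*x - 4)/27 + 40*x^3*exp(x^2/3 + 5*x - 4)/9 + 41*x^2*exp(x^2/3 + 5*x - 4) + 115*x*exp(x^2/3 + 5*x - 4) + 567*x/32 - 52*exp(x^2/3 + 5*x - 4) + 162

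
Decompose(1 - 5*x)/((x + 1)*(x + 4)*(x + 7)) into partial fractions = 2/(x + 7) - 7/(3*(x + 4)) + 1/(3*(x + 1))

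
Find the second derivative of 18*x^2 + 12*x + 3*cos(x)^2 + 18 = 12*sin(x)^2 + 30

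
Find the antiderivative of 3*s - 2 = 3*s^2/2 - 2*s + C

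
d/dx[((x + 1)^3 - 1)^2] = 6*x^5 + 30*x^4 + 60*x^3 + 54*x^2 + 18*x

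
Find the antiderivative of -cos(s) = -sin(s) + C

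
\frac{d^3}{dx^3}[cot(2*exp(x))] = 2*(-24*(-1 + sin(2*exp(x))^(-2))^2*exp(2*x) + 24*exp(2*x) - 32*exp(2*x)/sin(2*exp(x))^2 + 12*exp(x)*cos(2*exp(x))/sin(2*exp(x))^3 - 1/sin(2*exp(x))^2)*exp(x)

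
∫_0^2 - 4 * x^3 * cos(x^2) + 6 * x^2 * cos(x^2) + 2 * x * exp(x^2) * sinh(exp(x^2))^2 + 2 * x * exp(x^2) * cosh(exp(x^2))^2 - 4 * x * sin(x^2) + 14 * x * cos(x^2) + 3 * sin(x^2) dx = 5*sin(4) - sinh(2)/2 + sinh(2*exp(4))/2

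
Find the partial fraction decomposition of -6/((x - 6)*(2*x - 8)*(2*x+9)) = -4/(119*(2*x + 9)) + 3/(34*(x - 4)) - 1/(14*(x - 6))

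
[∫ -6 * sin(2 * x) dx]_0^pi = 0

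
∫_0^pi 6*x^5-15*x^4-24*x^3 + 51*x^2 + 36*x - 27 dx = 27 + (-pi - 3 + pi^2)^3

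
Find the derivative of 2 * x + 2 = 2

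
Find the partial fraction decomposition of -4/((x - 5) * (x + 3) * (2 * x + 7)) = -16/(17*(2*x + 7)) + 1/(2*(x + 3)) - 1/(34*(x - 5))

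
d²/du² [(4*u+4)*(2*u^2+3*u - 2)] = 48*u + 40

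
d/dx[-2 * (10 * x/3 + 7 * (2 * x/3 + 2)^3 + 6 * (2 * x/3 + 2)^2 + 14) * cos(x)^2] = 112*x^3*sin(2*x)/27 + 128*x^2*sin(2*x)/3 - 112*x^2*cos(x)^2/9 + 452*x*sin(2*x)/3 - 256*x*cos(x)^2/3 + 188*sin(2*x) - 452*cos(x)^2/3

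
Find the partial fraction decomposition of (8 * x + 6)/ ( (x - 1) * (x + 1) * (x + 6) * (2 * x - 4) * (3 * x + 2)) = 27/(640*(3*x + 2)) - 3/(640*(x + 6)) + 1/(30*(x + 1)) - 1/(10*(x - 1)) + 11/(192*(x - 2))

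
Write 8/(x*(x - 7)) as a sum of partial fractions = 8/(7*(x - 7)) - 8/(7*x)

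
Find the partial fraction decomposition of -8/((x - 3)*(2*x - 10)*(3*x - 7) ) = -9/(4*(3*x - 7)) + 1/(x - 3) - 1/(4*(x - 5))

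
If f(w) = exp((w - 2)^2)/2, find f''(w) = 2*w^2*exp(w^2 - 4*w + 4) - 8*w*exp(w^2 - 4*w + 4) + 9*exp(w^2 - 4*w + 4)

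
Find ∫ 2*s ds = s^2 + C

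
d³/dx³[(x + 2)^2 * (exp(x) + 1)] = x^2*exp(x) + 10*x*exp(x) + 22*exp(x)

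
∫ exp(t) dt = exp(t) + C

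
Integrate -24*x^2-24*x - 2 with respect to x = -8*x^3 - 12*x^2 - 2*x + C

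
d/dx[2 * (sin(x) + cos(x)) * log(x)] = 2*sqrt(2)*(x*log(x)*cos(x + pi/4) + sin(x + pi/4))/x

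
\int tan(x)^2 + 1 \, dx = tan(x) + C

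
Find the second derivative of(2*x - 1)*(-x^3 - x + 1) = -24*x^2 + 6*x - 4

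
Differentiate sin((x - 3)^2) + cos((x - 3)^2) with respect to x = -2*x*sin(x^2 - 6*x + 9) + 2*x*cos(x^2 - 6*x + 9) + 6*sin(x^2 - 6*x + 9) - 6*cos(x^2 - 6*x + 9)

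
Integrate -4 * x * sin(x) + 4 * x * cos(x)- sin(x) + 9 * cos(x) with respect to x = sqrt(2)*(4*x + 5)*sin(x + pi/4) + C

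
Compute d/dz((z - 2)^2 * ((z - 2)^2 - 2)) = 4*z^3 - 24*z^2 + 44*z - 24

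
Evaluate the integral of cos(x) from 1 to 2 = -sin(1) + sin(2)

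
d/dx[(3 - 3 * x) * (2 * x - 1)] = 9 - 12*x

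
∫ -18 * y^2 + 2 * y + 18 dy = -6*y^3 + y^2 + 18*y + C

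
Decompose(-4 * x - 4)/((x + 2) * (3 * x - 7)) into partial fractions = -40/(13*(3*x - 7)) - 4/(13*(x + 2))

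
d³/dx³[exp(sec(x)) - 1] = (-1 - 3/cos(x) + 5/cos(x)^2 + 6/cos(x)^3 + cos(x)^(-4))*exp(1/cos(x))*sin(x)/cos(x)^2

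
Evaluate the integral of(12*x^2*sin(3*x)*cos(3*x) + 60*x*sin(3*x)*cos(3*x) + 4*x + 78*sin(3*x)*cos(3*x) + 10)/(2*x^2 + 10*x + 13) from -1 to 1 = -log(10) + log(50)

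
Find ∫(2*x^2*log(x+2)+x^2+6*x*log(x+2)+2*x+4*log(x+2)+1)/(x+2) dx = (x + 1)^2*log(x + 2) + C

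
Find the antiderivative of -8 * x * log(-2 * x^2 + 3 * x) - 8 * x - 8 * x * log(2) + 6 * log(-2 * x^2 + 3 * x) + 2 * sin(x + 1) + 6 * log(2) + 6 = -2*x*(2*x - 3)*log(-2*x*(2*x - 3)) - 2*cos(x + 1) + C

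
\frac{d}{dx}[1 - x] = -1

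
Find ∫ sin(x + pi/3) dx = -cos(x + pi/3) + C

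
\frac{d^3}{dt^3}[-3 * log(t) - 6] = -6/t^3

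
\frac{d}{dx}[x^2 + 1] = 2*x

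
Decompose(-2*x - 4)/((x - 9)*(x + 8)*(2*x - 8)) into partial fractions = 1/(34*(x + 8)) + 1/(10*(x - 4)) - 11/(85*(x - 9))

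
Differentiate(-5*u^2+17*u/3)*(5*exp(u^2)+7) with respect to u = -50*u^3*exp(u^2) + 170*u^2*exp(u^2)/3 - 50*u*exp(u^2) - 70*u + 85*exp(u^2)/3 + 119/3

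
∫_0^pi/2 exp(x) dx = -1 + exp(pi/2)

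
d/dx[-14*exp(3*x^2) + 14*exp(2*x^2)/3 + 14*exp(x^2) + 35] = -84*x*exp(3*x^2) + 56*x*exp(2*x^2)/3 + 28*x*exp(x^2)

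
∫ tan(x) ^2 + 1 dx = tan(x) + C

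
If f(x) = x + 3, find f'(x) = 1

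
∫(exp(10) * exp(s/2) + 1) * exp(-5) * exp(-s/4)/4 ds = 2*sinh(s/4 + 5) + C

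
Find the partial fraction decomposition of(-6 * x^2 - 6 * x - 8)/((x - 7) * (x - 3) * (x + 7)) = -13/(7*(x + 7)) + 2/(x - 3) - 43/(7*(x - 7))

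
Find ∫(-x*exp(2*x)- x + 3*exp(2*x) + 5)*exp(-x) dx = -2*(x - 4)*sinh(x) + C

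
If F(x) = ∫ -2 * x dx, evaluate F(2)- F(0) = -4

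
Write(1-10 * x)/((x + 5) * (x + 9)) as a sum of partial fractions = -91/(4*(x + 9)) + 51/(4*(x + 5))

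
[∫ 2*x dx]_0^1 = 1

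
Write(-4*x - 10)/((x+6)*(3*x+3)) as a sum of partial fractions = -14/(15*(x + 6)) - 2/(5*(x + 1))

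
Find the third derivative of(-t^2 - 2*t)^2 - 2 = 24*t + 24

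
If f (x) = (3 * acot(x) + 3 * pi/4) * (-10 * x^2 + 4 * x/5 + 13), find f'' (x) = (-300*x^4*acot(x) - 75*pi*x^4 + 300*x^3 - 600*x^2*acot(x) - 150*pi*x^2 + 990*x - 300*acot(x) - 75*pi - 24)/(5*x^4 + 10*x^2 + 5)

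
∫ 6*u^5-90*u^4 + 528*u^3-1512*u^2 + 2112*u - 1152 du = u^6 - 18*u^5 + 132*u^4 - 504*u^3 + 1056*u^2 - 1152*u + C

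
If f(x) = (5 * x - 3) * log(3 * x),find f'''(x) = (-5*x - 6)/x^3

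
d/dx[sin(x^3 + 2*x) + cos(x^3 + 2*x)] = -3*x^2*sin(x^3 + 2*x) + 3*x^2*cos(x^3 + 2*x) - 2*sin(x^3 + 2*x) + 2*cos(x^3 + 2*x)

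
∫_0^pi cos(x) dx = 0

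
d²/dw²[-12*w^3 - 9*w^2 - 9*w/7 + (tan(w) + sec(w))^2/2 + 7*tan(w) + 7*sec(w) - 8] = -72*w + 3*tan(w)^4 + 6*tan(w)^3*sec(w) + 14*tan(w)^3 + 3*tan(w)^2*sec(w)^2 + 14*tan(w)^2*sec(w) + 4*tan(w)^2 + 5*tan(w)*sec(w) + 14*tan(w) + sec(w)^2 + 7*sec(w) - 17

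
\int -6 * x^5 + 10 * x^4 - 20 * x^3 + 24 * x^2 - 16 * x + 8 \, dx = -x^6 + 2*x^5 - 5*x^4 + 8*x^3 - 8*x^2 + 8*x + C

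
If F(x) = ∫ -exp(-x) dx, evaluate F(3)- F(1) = -exp(-1) + exp(-3)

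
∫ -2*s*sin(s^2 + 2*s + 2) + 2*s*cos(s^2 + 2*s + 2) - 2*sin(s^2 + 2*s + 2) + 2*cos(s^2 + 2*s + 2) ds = sin((s + 1)^2 + 1) + cos((s + 1)^2 + 1) + C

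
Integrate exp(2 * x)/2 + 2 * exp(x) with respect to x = (exp(x) + 4)^2/4 + C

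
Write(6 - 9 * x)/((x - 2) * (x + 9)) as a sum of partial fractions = -87/(11*(x + 9)) - 12/(11*(x - 2))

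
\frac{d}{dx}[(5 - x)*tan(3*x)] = -3*x/cos(3*x)^2 - tan(3*x) + 15/cos(3*x)^2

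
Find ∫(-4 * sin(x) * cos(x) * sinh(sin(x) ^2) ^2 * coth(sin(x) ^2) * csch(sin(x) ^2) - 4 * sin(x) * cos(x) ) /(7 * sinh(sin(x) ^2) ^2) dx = 2/(7*tanh(sin(x)^2)) + 2/(7*sinh(sin(x)^2)) + C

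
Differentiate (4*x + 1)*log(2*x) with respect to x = (4*x*log(x) + 4*x*log(2) + 4*x + 1)/x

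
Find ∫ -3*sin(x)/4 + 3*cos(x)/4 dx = 3*sqrt(2)*sin(x + pi/4)/4 + C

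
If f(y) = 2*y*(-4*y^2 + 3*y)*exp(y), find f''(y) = -8*y^3*exp(y) - 42*y^2*exp(y) - 24*y*exp(y) + 12*exp(y)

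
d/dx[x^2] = 2*x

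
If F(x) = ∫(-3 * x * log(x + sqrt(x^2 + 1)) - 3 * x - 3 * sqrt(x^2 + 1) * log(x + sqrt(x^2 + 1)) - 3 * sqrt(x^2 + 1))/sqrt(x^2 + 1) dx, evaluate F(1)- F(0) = -3*(1 + sqrt(2))*log(1 + sqrt(2))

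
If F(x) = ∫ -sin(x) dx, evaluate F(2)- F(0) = -1 + cos(2)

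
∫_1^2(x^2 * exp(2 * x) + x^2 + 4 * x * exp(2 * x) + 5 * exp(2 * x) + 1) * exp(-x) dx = -6*E - 11*exp(-2) + 6*exp(-1) + 11*exp(2)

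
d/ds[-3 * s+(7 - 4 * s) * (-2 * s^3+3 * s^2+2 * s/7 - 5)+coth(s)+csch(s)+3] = 32*s^3 - 78*s^2 + 278*s/7 + 19 - cosh(s)/sinh(s)^2 - 1/sinh(s)^2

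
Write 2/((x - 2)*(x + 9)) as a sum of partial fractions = -2/(11*(x + 9)) + 2/(11*(x - 2))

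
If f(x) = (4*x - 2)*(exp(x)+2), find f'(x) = 4*x*exp(x) + 2*exp(x) + 8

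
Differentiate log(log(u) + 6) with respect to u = 1/(u*log(u) + 6*u)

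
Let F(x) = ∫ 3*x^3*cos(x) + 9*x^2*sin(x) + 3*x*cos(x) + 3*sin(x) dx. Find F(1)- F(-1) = 0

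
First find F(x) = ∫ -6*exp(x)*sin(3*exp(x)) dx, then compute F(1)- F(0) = 2*cos(3*E) - 2*cos(3)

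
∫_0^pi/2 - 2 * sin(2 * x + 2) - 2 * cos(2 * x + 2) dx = -2*cos(2) + 2*sin(2)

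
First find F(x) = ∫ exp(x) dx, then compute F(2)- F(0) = -1 + exp(2)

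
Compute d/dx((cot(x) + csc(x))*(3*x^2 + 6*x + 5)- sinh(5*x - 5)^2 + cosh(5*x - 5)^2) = -3*x^2*cos(x)/sin(x)^2 - 3*x^2/sin(x)^2 + 6*x/tan(x) + 6*x/sin(x) - 6*x*cos(x)/sin(x)^2 - 6*x/sin(x)^2 + 6/tan(x) + 6/sin(x) - 5*cos(x)/sin(x)^2 - 5/sin(x)^2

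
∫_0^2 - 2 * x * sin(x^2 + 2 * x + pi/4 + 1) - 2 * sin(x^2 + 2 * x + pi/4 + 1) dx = cos(pi/4 + 9) - cos(pi/4 + 1)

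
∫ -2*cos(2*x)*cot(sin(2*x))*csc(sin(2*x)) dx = csc(sin(2*x)) + C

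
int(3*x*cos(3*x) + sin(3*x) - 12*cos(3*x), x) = (x - 4)*sin(3*x) + C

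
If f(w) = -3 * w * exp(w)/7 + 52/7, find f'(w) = -3*w*exp(w)/7 - 3*exp(w)/7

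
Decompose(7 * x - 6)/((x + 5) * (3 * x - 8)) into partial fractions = 38/(23*(3*x - 8)) + 41/(23*(x + 5))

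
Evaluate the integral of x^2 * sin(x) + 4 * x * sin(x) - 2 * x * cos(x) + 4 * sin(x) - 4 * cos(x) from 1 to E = 9*cos(1) - (2 + E)^2*cos(E)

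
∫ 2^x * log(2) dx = 2^x + C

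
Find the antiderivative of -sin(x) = cos(x) + C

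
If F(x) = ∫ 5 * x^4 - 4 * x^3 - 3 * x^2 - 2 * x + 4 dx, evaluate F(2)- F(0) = 12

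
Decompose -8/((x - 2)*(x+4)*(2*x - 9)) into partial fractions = -32/(85*(2*x - 9)) - 4/(51*(x + 4)) + 4/(15*(x - 2))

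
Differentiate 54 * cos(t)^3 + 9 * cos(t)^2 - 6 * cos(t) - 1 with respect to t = 6*(27*sin(t)^2 - 3*cos(t) - 26)*sin(t)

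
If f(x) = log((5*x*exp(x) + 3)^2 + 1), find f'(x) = (10*x^2*exp(2*x) + 10*x*exp(2*x) + 6*x*exp(x) + 6*exp(x))/(5*x^2*exp(2*x) + 6*x*exp(x) + 2)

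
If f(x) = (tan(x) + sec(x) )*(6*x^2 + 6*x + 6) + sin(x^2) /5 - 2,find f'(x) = 6*x^2*sin(x)/cos(x)^2 + 6*x^2/cos(x)^2 + 6*x*sin(x)/cos(x)^2 + 2*x*cos(x^2)/5 + 12*x*tan(x) + 12*x/cos(x) + 6*x/cos(x)^2 + 6*sqrt(2)*sin(x + pi/4)/cos(x)^2 + 6*tan(x) + 6/cos(x)^2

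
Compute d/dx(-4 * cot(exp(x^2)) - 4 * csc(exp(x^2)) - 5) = 8*x*(cos(exp(x^2)) + 1)*exp(x^2)/sin(exp(x^2))^2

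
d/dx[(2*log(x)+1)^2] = (8*log(x) + 4)/x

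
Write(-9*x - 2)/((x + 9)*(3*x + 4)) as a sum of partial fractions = 30/(23*(3*x + 4)) - 79/(23*(x + 9))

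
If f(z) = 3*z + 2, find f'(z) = 3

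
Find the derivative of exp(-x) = -exp(-x)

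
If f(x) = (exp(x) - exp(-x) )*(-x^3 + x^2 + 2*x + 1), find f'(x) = (-x^3*exp(2*x) - x^3 - 2*x^2*exp(2*x) + 4*x^2 + 4*x*exp(2*x) + 3*exp(2*x) - 1)*exp(-x)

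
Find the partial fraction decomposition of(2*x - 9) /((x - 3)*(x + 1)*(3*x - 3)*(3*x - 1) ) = -75/(64*(3*x - 1)) + 11/(96*(x + 1)) + 7/(24*(x - 1)) - 1/(64*(x - 3))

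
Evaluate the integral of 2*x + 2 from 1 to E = (-3 + 3*E)*(E/3 + 1)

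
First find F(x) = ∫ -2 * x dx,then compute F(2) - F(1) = -3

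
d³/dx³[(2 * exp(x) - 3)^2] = 32*exp(2*x) - 12*exp(x)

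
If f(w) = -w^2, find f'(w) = -2*w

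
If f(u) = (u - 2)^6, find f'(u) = 6*u^5 - 60*u^4 + 240*u^3 - 480*u^2 + 480*u - 192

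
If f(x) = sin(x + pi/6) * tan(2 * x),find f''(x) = 8*sin(2*x)*sin(x + pi/6)/cos(2*x)^3 - sin(x + pi/6)*tan(2*x) + 4*cos(x + pi/6)/cos(2*x)^2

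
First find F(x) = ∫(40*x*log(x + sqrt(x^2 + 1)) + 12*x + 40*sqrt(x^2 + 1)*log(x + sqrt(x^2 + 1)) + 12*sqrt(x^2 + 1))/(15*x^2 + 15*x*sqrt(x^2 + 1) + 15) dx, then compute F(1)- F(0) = 4*log(1 + sqrt(2))/5 + 4*log(1 + sqrt(2))^2/3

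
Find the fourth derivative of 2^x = 2^x*log(2)^4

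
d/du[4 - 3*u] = -3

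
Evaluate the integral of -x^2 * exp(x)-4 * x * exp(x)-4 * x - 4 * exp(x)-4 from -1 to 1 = -5*E - 8 + exp(-1)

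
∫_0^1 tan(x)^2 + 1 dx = tan(1)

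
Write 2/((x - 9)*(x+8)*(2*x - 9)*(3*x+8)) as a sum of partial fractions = 27/(12040*(3*x + 8)) - 16/(9675*(2*x - 9)) - 1/(3400*(x + 8)) + 2/(5355*(x - 9))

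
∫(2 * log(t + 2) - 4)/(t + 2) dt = (log(t + 2) - 2)^2 + C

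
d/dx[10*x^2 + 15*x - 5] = 20*x + 15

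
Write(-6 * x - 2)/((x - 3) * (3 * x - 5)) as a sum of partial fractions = 9/(3*x - 5) - 5/(x - 3)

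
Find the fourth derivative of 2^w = 2^w*log(2)^4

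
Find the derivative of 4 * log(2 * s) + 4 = 4/s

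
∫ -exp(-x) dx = exp(-x) + C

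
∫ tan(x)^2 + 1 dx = tan(x) + C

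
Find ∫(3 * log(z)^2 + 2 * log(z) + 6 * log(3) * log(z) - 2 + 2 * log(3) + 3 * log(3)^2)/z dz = (log(3*z)^2 + log(3*z) - 2)*log(3*z) + C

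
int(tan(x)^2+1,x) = tan(x) + C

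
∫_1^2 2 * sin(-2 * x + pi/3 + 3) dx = sqrt(3)*sin(1)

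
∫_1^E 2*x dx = -1 + exp(2)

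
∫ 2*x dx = x^2 + C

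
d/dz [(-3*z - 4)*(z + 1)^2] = -9*z^2 - 20*z - 11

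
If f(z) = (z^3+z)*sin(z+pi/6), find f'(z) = z^3*cos(z + pi/6) + 3*z^2*sin(z + pi/6) + z*cos(z + pi/6) + sin(z + pi/6)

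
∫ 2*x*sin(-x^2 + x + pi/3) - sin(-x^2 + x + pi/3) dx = cos(-x^2 + x + pi/3) + C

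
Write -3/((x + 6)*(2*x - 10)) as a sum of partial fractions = 3/(22*(x + 6)) - 3/(22*(x - 5))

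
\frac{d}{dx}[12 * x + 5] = 12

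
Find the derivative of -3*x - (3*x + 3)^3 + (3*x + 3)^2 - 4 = -81*x^2 - 144*x - 66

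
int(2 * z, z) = z^2 + C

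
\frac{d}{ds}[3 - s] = -1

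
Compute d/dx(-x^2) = -2*x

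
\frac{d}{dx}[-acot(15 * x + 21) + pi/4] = 15/(225*x^2 + 630*x + 442)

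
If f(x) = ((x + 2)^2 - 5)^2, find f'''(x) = 24*x + 48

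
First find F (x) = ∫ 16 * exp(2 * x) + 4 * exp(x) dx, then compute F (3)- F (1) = -8*exp(2) - 4*E + 4*exp(3) + 8*exp(6)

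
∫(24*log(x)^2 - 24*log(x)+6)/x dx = (2*log(x) - 1)^3 + C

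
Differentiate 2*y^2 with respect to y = 4*y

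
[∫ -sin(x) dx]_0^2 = -1 + cos(2)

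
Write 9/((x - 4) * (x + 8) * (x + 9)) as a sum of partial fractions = 9/(13*(x + 9)) - 3/(4*(x + 8)) + 3/(52*(x - 4))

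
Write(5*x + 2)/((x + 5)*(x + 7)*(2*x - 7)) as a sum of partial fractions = 26/(119*(2*x - 7)) - 11/(14*(x + 7)) + 23/(34*(x + 5))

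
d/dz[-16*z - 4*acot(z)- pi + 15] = (-16*z^2 - 12)/(z^2 + 1)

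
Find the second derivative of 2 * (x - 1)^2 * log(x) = (4*x^2*log(x) + 6*x^2 - 4*x - 2)/x^2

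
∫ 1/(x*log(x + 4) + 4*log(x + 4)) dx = log(log(x + 4)) + C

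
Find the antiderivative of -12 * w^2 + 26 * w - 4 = -4*w^3 + 13*w^2 - 4*w + C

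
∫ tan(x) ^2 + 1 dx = tan(x) + C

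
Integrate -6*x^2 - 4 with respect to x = -2*x^3 - 4*x + C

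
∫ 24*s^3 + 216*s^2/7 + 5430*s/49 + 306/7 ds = 6*s^4 + 72*s^3/7 + 2715*s^2/49 + 306*s/7 + C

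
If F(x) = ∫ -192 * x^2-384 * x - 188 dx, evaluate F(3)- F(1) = -3576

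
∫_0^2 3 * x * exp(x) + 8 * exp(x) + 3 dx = 1 + 11*exp(2)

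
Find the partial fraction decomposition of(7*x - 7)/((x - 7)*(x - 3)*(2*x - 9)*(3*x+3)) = -196/(495*(2*x - 9)) + 7/(528*(x + 1)) + 7/(72*(x - 3)) + 7/(80*(x - 7))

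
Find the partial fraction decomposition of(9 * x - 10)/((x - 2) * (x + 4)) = 23/(3*(x + 4)) + 4/(3*(x - 2))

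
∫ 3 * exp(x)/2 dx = 3*exp(x)/2 + C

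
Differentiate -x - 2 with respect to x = -1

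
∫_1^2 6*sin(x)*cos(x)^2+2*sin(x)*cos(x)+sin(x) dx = -cos(2)^2 - 2*cos(2)^3 + cos(1)^2 + 2*cos(1)^3 - cos(2) + cos(1)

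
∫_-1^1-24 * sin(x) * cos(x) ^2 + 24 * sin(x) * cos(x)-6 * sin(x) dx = 0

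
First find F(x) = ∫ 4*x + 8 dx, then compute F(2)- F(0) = 24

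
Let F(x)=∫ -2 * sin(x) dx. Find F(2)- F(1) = -2*cos(1) + 2*cos(2)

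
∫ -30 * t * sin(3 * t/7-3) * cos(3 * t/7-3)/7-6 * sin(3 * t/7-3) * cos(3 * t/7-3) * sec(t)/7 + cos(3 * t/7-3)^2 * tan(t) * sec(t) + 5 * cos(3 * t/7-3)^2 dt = (5*t + sec(t))*cos(3*t/7 - 3)^2 + C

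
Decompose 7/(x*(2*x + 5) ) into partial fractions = -14/(5*(2*x + 5)) + 7/(5*x)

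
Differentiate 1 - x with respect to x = -1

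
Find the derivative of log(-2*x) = 1/x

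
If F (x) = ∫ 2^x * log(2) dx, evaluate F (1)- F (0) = 1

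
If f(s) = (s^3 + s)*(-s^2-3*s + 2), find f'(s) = -5*s^4 - 12*s^3 + 3*s^2 - 6*s + 2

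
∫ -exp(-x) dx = exp(-x) + C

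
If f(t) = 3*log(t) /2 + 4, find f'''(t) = 3/t^3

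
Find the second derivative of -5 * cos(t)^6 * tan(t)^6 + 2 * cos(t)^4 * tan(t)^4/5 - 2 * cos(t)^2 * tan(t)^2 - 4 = 180*sin(t)^6 - 782*sin(t)^4/5 + 64*sin(t)^2/5 - 4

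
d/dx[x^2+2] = 2*x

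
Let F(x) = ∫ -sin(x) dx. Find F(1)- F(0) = -1 + cos(1)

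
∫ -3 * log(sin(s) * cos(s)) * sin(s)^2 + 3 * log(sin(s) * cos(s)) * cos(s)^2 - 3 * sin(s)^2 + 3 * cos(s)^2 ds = 3*log(sin(2*s)/2)*sin(2*s)/2 + C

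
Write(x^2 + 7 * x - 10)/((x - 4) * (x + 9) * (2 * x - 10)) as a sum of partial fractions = 2/(91*(x + 9)) - 17/(13*(x - 4)) + 25/(14*(x - 5))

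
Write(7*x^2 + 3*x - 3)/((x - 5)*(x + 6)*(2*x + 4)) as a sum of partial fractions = 21/(8*(x + 6)) - 19/(56*(x + 2)) + 17/(14*(x - 5))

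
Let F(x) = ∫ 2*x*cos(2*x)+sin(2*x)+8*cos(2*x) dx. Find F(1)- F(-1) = 8*sin(2)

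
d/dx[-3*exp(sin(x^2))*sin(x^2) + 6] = -6*x*(sin(x^2) + 1)*exp(sin(x^2))*cos(x^2)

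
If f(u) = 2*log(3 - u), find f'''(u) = 4/(u^3 - 9*u^2 + 27*u - 27)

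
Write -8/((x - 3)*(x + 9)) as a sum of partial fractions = 2/(3*(x + 9)) - 2/(3*(x - 3))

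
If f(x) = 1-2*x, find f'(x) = -2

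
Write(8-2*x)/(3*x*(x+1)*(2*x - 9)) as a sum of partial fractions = -4/(297*(2*x - 9)) + 10/(33*(x + 1)) - 8/(27*x)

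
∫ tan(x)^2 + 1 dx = tan(x) + C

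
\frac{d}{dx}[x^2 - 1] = 2*x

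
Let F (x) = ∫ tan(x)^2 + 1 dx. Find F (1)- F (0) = tan(1)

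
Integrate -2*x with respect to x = -x^2 + C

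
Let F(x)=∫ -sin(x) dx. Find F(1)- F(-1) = 0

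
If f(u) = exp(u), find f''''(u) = exp(u)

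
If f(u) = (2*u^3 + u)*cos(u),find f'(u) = -2*u^3*sin(u) + 6*u^2*cos(u) - u*sin(u) + cos(u)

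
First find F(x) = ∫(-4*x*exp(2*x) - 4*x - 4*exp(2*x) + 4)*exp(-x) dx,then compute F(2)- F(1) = -8*exp(2) - 4*exp(-1) + 8*exp(-2) + 4*E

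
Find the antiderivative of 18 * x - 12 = 9*x^2 - 12*x + C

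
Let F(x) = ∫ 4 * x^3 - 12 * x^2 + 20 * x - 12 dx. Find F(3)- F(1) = 32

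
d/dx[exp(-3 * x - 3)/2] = -3*exp(-3*x - 3)/2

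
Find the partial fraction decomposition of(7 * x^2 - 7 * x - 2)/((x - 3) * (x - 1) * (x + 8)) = 502/(99*(x + 8)) + 1/(9*(x - 1)) + 20/(11*(x - 3))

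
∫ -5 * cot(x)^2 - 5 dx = 5*cot(x) + C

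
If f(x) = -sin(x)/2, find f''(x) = sin(x)/2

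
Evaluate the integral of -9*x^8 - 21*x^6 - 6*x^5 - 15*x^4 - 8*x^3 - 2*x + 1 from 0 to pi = -(pi + pi^3)^3 - (pi + pi^3)^2 + pi + pi^3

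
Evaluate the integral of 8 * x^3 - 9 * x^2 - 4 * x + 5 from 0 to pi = 2 + (-1 + pi)^2*(-2 + pi + 2*pi^2)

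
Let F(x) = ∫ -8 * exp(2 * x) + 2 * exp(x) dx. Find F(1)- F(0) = -4*exp(2) + 2 + 2*E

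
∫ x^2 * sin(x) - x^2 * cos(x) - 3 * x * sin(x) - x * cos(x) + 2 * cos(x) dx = sqrt(2)*(-x^2 + x + 1)*sin(x + pi/4) + C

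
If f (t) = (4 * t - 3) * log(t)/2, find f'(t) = (4*t*log(t) + 4*t - 3)/(2*t)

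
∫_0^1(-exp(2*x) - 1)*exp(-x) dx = -E + exp(-1)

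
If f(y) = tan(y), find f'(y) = cos(y)^(-2)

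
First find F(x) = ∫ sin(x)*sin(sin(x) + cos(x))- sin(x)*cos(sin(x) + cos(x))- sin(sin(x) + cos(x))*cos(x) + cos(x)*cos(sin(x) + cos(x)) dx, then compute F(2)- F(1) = sqrt(2)*(-sin(pi/4 + sqrt(2)*sin(pi/4 + 1)) + sin(sqrt(2)*sin(pi/4 + 2) + pi/4))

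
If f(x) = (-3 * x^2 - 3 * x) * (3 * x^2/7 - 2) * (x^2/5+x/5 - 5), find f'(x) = -54*x^5/35 - 18*x^4/7 + 1032*x^3/35 + 927*x^2/35 - 288*x/5 - 30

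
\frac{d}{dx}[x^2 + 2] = 2*x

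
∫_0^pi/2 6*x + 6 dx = -3 + 3*(1 + pi/2)^2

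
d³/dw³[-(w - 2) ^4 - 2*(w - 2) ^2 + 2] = 48 - 24*w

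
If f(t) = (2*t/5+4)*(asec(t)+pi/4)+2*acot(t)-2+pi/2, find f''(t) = (20*t^6*sqrt(1 - 1/t^2) - 40*t^6 - 2*t^5 - 20*t^4*sqrt(1 - 1/t^2) - 60*t^4 - 4*t^3 - 2*t + 20)/(5*t^9*sqrt(1 - 1/t^2) + 5*t^7*sqrt(1 - 1/t^2) - 5*t^5*sqrt(1 - 1/t^2) - 5*t^3*sqrt(1 - 1/t^2))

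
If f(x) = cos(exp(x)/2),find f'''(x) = (exp(2*x)*sin(exp(x)/2) - 6*exp(x)*cos(exp(x)/2) - 4*sin(exp(x)/2))*exp(x)/8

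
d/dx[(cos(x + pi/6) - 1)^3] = -3*sin(x + pi/6)*cos(x + pi/6)^2 - 3*sin(x + pi/6) + 3*sin(2*x + pi/3)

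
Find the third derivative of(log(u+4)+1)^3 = (6*log(u + 4)^2 - 6*log(u + 4) - 6)/(u^3 + 12*u^2 + 48*u + 64)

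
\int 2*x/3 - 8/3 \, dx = x^2/3 - 8*x/3 + C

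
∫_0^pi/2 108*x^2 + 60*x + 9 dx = -30 - 6*pi + 3*pi^3/2 + 7*pi^2 + (5 + 3*pi)*(-3*pi/2 + 6 + pi^2)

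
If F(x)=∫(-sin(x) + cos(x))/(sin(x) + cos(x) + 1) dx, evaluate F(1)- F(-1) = -log(-sin(1) + cos(1) + 1) + log(cos(1) + sin(1) + 1)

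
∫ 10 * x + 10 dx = 5*x^2 + 10*x + C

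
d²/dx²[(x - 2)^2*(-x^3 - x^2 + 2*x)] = -20*x^3 + 36*x^2 + 12*x - 24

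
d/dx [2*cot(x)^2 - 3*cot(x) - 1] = (3 - 4*cos(x)/sin(x))/sin(x)^2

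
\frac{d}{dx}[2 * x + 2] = 2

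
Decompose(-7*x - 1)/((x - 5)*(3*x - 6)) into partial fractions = 5/(3*(x - 2)) - 4/(x - 5)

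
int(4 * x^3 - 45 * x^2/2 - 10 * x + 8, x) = x^4 - 15*x^3/2 - 5*x^2 + 8*x + C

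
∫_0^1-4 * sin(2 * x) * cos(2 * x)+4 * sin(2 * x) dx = (-1 + cos(2))^2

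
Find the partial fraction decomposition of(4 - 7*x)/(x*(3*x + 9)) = -25/(9*(x + 3)) + 4/(9*x)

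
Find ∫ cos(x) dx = sin(x) + C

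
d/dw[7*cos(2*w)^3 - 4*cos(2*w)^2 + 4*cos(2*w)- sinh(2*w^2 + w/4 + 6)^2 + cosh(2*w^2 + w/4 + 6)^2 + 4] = 4*(-84*sin(w)^4 + 68*sin(w)^2 - 17)*sin(w)*cos(w)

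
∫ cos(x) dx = sin(x) + C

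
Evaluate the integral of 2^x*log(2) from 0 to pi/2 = -1 + 2^(pi/2)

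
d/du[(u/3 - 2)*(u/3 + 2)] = 2*u/9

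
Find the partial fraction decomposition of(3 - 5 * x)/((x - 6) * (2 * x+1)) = -11/(13*(2*x + 1)) - 27/(13*(x - 6))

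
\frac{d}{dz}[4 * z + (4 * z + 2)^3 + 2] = 192*z^2 + 192*z + 52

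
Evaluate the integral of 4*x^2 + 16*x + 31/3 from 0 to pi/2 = -6 + (pi/3 + 3)*(2 + 3*pi/2 + pi^2/2)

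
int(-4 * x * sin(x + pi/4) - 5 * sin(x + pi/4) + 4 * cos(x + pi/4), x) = (4*x + 5)*cos(x + pi/4) + C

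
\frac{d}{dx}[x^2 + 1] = 2*x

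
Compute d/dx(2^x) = 2^x*log(2)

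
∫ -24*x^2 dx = -8*x^3 + C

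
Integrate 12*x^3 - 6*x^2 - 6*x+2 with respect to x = 3*x^4 - 2*x^3 - 3*x^2 + 2*x + C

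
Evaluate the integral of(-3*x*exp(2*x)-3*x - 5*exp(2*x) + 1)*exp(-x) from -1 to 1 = -4*E + 4*exp(-1)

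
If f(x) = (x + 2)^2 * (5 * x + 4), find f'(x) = 15*x^2 + 48*x + 36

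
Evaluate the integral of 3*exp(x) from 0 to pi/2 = -3 + 3*exp(pi/2)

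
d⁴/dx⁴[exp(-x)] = exp(-x)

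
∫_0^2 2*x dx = 4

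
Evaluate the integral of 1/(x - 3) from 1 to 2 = -log(2)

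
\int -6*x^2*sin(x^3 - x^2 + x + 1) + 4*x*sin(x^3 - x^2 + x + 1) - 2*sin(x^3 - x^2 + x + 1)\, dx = 2*cos(x^3 - x^2 + x + 1) + C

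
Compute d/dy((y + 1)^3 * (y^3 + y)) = 6*y^5 + 15*y^4 + 16*y^3 + 12*y^2 + 6*y + 1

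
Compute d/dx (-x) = -1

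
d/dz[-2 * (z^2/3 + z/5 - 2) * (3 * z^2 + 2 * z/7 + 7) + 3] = -8*z^3 - 146*z^2/35 + 1516*z/105 - 58/35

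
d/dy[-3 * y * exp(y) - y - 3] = -3*y*exp(y) - 3*exp(y) - 1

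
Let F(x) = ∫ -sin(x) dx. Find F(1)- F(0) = -1 + cos(1)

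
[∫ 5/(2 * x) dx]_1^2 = 5*log(2)/2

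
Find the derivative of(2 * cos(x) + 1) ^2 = -4*(2*cos(x) + 1)*sin(x)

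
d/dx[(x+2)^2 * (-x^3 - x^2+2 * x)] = -5*x^4 - 20*x^3 - 18*x^2 + 8*x + 8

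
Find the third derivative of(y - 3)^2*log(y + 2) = (2*y^2 + 18*y + 78)/(y^3 + 6*y^2 + 12*y + 8)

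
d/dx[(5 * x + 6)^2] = 50*x + 60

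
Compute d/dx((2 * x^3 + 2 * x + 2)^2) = 24*x^5 + 32*x^3 + 24*x^2 + 8*x + 8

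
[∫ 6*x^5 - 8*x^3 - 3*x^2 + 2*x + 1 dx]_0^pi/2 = -pi^3/8 + pi/2 + (-pi/2 + pi^3/8)^2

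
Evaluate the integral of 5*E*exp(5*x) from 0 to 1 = -E + exp(6)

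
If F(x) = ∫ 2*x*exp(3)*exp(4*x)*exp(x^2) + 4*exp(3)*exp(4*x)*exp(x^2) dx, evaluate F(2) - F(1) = -exp(8) + exp(15)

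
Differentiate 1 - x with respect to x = -1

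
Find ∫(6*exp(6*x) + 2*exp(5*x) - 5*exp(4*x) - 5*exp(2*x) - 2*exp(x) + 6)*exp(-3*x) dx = (-2*(1 - exp(2*x))^3 + (1 - exp(2*x))^2*exp(x) + exp(4*x) - exp(2*x))*exp(-3*x) + C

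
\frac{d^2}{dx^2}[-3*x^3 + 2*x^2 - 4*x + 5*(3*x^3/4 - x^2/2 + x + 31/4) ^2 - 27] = 675*x^4/8 - 75*x^3 + 105*x^2 + 1203*x/4 - 127/2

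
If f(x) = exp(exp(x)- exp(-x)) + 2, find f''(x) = (exp(exp(x) - exp(-x)) - exp(x + exp(x) - exp(-x)) + 2*exp(2*x + exp(x) - exp(-x)) + exp(3*x + exp(x) - exp(-x)) + exp(4*x + exp(x) - exp(-x)))*exp(-2*x)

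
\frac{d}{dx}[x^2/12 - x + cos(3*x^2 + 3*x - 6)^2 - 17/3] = -6*x*sin(6*(x^2 + x - 2)) + x/6 - 3*sin(6*(x^2 + x - 2)) - 1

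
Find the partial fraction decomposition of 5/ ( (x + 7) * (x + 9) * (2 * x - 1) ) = 4/(57*(2*x - 1)) + 5/(38*(x + 9)) - 1/(6*(x + 7))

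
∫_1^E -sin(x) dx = cos(E) - cos(1)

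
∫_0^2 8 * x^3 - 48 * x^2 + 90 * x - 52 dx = -20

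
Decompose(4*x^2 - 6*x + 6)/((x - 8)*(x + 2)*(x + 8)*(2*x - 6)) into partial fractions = -155/(1056*(x + 8)) + 17/(300*(x + 2)) - 12/(275*(x - 3)) + 107/(800*(x - 8))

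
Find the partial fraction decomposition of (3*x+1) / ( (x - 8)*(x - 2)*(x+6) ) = -17/(112*(x + 6)) - 7/(48*(x - 2)) + 25/(84*(x - 8))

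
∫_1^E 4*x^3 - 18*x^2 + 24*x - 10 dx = (-1 + E)^2*(-1 + (-2 + E)^2)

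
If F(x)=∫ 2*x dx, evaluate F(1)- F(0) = 1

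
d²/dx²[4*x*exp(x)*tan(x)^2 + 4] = 4*(6*x*(-1 + cos(x)^(-2))^2 + 4*x*sin(x)/cos(x)^3 - 7*x + 9*x/cos(x)^2 + 4*sin(x)/cos(x)^3 - 2 + 2/cos(x)^2)*exp(x)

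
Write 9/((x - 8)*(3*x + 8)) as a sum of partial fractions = -27/(32*(3*x + 8)) + 9/(32*(x - 8))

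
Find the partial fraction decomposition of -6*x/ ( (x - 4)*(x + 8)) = -4/(x + 8) - 2/(x - 4)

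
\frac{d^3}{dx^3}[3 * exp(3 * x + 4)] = 81*exp(3*x + 4)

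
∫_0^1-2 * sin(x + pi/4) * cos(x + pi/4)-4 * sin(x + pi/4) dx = -(sqrt(2)/2 + 2)^2 + (cos(pi/4 + 1) + 2)^2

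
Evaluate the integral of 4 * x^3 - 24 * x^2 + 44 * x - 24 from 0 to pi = -9 + (-1 + (-2 + pi)^2)^2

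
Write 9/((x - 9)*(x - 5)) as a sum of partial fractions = -9/(4*(x - 5)) + 9/(4*(x - 9))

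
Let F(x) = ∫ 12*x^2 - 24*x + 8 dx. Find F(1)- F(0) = 0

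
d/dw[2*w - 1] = 2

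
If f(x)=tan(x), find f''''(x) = 24*tan(x)^5 + 40*tan(x)^3 + 16*tan(x)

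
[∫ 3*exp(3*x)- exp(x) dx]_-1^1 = -(-E + exp(-1))*exp(-2) + (E - exp(-1))*exp(2)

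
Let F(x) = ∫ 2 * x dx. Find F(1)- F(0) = 1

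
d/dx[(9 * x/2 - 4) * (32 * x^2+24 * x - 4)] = 432*x^2 - 40*x - 114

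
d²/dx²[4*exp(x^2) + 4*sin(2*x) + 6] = 16*x^2*exp(x^2) + 8*exp(x^2) - 16*sin(2*x)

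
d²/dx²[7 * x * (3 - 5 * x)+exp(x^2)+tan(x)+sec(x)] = 4*x^2*exp(x^2) + 2*exp(x^2) + 2*tan(x)^3 + 2*tan(x)^2*sec(x) + 2*tan(x) + sec(x) - 70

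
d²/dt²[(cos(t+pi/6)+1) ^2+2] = sqrt(3)*sin(2*t) - cos(2*t) - 2*cos(t + pi/6)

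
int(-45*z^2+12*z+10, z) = -15*z^3 + 6*z^2 + 10*z + C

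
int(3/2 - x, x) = -x^2/2 + 3*x/2 + C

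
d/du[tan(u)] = cos(u)^(-2)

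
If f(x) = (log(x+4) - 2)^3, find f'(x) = (3*log(x + 4)^2 - 12*log(x + 4) + 12)/(x + 4)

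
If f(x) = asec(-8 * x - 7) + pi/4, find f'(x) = -8/(64*x^2*sqrt(1 - 1/(64*x^2 + 112*x + 49)) + 112*x*sqrt(1 - 1/(64*x^2 + 112*x + 49)) + 49*sqrt(1 - 1/(64*x^2 + 112*x + 49)))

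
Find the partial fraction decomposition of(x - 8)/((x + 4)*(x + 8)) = 4/(x + 8) - 3/(x + 4)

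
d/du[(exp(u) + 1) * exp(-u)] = -exp(-u)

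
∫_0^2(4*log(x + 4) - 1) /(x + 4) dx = -2*log(4)^2 - log(6) + log(4) + 2*log(6)^2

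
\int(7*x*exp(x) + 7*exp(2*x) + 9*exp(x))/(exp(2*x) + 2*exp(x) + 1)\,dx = (7*x*exp(x) + 5*exp(x) + 3)/(exp(x) + 1) + C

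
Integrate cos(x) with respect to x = sin(x) + C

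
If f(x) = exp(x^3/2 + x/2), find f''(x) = 9*x^4*exp(x^3/2 + x/2)/4 + 3*x^2*exp(x^3/2 + x/2)/2 + 3*x*exp(x^3/2 + x/2) + exp(x^3/2 + x/2)/4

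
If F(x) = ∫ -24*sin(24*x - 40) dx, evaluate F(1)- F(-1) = cos(16) - cos(64)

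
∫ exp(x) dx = exp(x) + C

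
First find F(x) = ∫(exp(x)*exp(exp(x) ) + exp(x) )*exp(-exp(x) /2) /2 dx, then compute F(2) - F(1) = -exp(E/2) - exp(-exp(2)/2) + exp(-E/2) + exp(exp(2)/2)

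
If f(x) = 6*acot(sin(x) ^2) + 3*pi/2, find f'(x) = -12*sin(x)*cos(x)/(sin(x)^4 + 1)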